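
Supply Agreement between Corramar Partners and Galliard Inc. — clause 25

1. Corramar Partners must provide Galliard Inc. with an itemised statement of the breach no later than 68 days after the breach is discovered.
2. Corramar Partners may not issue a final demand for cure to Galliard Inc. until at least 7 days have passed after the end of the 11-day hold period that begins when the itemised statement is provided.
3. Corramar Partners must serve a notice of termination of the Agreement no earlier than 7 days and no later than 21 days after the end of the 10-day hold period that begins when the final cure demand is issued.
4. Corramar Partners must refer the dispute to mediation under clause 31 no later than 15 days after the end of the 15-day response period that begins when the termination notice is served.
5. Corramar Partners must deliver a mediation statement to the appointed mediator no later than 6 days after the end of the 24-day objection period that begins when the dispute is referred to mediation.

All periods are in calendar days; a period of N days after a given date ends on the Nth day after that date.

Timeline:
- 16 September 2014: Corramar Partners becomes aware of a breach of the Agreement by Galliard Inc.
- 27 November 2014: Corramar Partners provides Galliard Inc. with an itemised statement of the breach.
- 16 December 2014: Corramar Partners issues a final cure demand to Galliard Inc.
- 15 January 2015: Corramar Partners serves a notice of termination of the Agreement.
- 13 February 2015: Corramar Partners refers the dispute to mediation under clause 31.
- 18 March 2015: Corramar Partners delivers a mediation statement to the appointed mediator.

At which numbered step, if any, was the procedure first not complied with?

Step 1: 68 days after 16 September 2014 (when the breach is discovered) is 23 November 2014; 27 November 2014 misses that deadline by 4 days.
Later steps need not be reached.

Step 1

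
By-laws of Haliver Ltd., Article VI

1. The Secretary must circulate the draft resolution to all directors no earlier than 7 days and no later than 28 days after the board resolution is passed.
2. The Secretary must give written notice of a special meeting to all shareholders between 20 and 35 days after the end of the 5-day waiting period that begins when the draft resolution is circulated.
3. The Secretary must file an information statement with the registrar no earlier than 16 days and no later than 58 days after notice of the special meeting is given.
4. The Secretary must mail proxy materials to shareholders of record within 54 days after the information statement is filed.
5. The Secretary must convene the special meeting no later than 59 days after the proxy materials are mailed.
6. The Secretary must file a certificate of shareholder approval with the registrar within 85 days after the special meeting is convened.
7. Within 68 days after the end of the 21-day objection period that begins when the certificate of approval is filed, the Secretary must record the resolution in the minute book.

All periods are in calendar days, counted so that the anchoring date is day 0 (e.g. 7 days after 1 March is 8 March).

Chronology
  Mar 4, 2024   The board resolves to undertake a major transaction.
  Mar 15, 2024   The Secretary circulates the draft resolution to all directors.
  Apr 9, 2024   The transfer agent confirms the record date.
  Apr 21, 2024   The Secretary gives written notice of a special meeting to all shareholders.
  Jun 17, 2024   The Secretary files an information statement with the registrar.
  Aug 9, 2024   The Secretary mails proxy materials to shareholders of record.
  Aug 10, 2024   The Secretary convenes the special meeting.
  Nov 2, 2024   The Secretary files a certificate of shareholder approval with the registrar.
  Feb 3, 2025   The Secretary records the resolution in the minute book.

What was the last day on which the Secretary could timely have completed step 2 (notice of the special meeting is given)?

The draft resolution is circulated on Mar 15, 2024; the 5-day waiting period therefore ends Mar 20, 2024, and step 2 runs from that date. The window is 20–35 days after Mar 20, 2024; it closes on Apr 24, 2024.

Apr 24, 2024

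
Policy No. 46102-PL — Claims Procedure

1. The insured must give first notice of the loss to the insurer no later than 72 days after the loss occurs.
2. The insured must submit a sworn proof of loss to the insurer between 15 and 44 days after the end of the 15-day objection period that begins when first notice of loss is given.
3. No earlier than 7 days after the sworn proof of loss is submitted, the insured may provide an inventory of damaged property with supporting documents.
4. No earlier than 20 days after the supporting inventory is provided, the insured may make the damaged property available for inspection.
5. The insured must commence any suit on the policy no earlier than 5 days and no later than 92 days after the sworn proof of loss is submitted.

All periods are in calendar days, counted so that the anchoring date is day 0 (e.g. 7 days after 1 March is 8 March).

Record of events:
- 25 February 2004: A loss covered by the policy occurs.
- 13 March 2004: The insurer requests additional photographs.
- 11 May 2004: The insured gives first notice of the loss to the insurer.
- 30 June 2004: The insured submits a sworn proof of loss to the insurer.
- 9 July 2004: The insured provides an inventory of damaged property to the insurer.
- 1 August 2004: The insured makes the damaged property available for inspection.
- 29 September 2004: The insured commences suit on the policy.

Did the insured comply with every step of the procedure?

No

Step 1: 72 days after 25 February 2004 (when the loss occurs) is 7 May 2004; not done until 11 May 2004, 4 days after the deadline.
No need to go further; step 1 was not satisfied.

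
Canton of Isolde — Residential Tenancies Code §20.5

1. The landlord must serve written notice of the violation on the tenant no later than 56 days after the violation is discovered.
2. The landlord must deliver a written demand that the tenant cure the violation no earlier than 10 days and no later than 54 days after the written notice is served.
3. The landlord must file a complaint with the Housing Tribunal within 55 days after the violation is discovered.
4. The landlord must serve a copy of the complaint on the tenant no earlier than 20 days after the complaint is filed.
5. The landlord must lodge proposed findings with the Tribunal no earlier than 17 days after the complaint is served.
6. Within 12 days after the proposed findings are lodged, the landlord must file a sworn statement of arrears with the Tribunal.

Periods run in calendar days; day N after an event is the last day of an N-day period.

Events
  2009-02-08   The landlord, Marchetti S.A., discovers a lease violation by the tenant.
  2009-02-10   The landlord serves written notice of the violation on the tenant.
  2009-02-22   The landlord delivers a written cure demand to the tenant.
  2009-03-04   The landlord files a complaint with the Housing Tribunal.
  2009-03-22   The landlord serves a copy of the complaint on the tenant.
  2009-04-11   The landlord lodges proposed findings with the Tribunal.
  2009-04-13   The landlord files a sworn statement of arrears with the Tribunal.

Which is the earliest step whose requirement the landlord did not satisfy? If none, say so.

(1) due by 2009-02-08 + 56 days = 2009-04-05; completed 2009-02-10, before the deadline.
(2) the permitted window runs from 2009-02-10 + 10 = 2009-02-20 to 2009-02-10 + 54 = 2009-04-05; done 2009-02-22 — within the window.
(3) due by 2009-02-08 + 55 days = 2009-04-04; completed 2009-03-04, before the deadline.
(4) permitted from 2009-03-04 + 20 days = 2009-03-24 onward; acted on 2009-03-22, 2 days prematurely.
The analysis stops there.

Step 4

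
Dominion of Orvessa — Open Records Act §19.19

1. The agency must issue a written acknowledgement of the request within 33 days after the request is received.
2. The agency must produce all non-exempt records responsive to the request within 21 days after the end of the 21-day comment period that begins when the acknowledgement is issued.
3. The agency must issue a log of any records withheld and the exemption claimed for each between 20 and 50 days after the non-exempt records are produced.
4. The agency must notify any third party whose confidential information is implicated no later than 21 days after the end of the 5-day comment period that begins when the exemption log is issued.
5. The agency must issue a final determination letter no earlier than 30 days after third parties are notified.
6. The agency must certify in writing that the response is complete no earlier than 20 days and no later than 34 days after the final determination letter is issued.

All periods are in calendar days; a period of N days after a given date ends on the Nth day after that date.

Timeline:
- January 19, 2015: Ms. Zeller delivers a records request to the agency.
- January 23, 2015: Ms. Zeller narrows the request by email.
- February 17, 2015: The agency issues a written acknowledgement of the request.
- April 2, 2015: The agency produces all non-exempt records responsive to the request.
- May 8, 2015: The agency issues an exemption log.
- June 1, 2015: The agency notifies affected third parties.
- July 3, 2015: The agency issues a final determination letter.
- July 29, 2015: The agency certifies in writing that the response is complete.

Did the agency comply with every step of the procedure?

(1) due by January 19, 2015 + 33 days = February 21, 2015; February 17, 2015 is within that limit.
(2) due by March 10, 2015 + 21 days = March 31, 2015; not done until April 2, 2015, 2 days after the deadline.

No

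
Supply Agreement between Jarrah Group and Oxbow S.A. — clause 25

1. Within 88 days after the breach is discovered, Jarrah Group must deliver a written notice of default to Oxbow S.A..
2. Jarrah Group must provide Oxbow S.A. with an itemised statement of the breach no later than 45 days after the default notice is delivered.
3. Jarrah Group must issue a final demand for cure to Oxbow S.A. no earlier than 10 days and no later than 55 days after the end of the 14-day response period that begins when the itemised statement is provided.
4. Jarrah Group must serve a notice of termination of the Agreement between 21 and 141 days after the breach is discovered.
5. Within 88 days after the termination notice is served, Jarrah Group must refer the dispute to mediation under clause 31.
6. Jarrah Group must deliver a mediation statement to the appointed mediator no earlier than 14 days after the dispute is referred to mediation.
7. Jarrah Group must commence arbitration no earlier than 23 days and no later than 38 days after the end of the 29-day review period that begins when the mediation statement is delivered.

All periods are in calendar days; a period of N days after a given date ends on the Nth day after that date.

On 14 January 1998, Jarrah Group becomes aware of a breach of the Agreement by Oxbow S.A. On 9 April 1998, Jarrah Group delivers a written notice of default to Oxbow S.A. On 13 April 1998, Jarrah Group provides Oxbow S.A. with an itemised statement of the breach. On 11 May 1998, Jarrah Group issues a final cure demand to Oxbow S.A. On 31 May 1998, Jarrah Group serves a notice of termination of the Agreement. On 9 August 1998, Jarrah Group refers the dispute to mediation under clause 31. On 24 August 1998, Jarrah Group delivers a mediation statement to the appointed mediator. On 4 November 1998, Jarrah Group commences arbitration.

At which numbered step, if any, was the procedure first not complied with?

Step 1 — counting 88 days from 14 January 1998 (when the breach is discovered) gives a deadline of 12 April 1998; done 9 April 1998 — timely.
Step 2 — counting 45 days from 9 April 1998 (when the default notice is delivered) gives a deadline of 24 May 1998; done 13 April 1998 — timely.
Step 3 — 10 and 55 days from 27 April 1998 (end of the 14-day response period, which began when the itemised statement is provided on 13 April 1998) are 7 May 1998 and 21 June 1998 respectively; 11 May 1998 falls inside that range.
Step 4 — 21 and 141 days from 14 January 1998 (when the breach is discovered) are 4 February 1998 and 4 June 1998 respectively; done 31 May 1998 — within the window.
Step 5 — counting 88 days from 31 May 1998 (when the termination notice is served) gives a deadline of 27 August 1998; 9 August 1998 is within that limit.
Step 6 — must wait 14 days from 9 August 1998 (when the dispute is referred to mediation), so not before 23 August 1998; 24 August 1998 is on or after that date.
Step 7 — 23 and 38 days from 22 September 1998 (end of the 29-day review period, which began when the mediation statement is delivered on 24 August 1998) are 15 October 1998 and 30 October 1998 respectively; done 4 November 1998 — 5 days after the window closed.
No need to go further; step 7 was not satisfied.

Step 7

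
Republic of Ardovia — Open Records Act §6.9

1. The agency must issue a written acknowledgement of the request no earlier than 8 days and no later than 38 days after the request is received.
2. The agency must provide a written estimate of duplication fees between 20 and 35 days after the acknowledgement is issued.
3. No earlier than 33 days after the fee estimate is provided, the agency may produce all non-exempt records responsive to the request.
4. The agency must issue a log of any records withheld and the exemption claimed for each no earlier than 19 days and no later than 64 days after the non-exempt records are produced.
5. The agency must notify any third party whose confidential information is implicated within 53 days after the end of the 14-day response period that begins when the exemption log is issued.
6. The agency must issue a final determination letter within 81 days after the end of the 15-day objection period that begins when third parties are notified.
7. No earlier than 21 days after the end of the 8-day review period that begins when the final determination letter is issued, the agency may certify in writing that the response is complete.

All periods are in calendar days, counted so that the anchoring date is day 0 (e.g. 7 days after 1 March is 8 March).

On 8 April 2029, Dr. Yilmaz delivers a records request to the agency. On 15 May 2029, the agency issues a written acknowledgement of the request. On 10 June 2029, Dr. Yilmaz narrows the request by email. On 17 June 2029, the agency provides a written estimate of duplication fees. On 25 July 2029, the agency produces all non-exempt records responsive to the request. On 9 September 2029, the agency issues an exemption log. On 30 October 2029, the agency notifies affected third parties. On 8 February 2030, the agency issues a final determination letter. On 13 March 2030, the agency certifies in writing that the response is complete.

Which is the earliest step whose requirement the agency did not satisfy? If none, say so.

(1) the permitted window runs from 8 April 2029 + 8 = 16 April 2029 to 8 April 2029 + 38 = 16 May 2029; done 15 May 2029, which is between those dates.
(2) the permitted window runs from 15 May 2029 + 20 = 4 June 2029 to 15 May 2029 + 35 = 19 June 2029; done 17 June 2029, which is between those dates.
(3) permitted from 17 June 2029 + 33 days = 20 July 2029 onward; done 25 July 2029, after the minimum wait.
(4) the permitted window runs from 25 July 2029 + 19 = 13 August 2029 to 25 July 2029 + 64 = 27 September 2029; done 9 September 2029, which is between those dates.
(5) due by 23 September 2029 + 53 days = 15 November 2029; 30 October 2029 is within that limit.
(6) due by 14 November 2029 + 81 days = 3 February 2030; 8 February 2030 misses that deadline by 5 days.
The analysis stops there.

Step 6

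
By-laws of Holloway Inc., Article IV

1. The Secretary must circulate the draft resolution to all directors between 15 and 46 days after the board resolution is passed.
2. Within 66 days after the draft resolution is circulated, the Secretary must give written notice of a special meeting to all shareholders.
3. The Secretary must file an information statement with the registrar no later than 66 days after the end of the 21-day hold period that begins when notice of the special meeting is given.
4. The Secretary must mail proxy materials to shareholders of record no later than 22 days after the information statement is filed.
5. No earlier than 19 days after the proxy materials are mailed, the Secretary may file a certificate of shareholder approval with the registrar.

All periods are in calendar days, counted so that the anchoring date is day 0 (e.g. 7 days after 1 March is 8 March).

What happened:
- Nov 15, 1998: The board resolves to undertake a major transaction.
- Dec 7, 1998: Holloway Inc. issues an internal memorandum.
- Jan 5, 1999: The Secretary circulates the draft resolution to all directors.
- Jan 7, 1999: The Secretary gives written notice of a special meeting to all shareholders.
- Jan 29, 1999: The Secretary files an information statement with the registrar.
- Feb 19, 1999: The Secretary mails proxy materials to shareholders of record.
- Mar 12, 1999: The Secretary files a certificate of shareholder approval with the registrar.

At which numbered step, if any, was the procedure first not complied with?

Step 1

(1) the permitted window runs from Nov 15, 1998 + 15 = Nov 30, 1998 to Nov 15, 1998 + 46 = Dec 31, 1998; Jan 5, 1999 is 5 days past the end of the window.
The procedure was therefore not followed at step 1.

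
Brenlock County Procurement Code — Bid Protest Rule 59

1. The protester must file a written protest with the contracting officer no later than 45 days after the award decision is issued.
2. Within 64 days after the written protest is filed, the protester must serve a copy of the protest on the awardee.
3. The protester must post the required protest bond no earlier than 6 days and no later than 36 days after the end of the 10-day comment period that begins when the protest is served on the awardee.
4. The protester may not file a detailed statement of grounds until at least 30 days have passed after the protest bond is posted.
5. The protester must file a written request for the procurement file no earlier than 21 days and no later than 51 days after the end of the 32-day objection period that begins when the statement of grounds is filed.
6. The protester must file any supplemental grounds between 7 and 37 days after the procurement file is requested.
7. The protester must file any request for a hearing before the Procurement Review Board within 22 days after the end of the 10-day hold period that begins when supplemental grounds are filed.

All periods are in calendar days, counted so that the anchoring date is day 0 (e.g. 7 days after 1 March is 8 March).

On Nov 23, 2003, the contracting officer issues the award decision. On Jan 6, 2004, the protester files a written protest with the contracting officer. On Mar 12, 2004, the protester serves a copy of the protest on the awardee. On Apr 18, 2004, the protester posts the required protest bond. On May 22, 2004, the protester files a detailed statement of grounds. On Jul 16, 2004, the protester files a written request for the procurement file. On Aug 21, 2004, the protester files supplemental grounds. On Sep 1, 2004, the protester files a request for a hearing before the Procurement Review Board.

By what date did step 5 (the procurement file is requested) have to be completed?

The statement of grounds is filed on May 22, 2004; the 32-day objection period therefore ends Jun 23, 2004, and step 5 runs from that date. The window is 21–51 days after Jun 23, 2004; it closes on Aug 13, 2004.

Aug 13, 2004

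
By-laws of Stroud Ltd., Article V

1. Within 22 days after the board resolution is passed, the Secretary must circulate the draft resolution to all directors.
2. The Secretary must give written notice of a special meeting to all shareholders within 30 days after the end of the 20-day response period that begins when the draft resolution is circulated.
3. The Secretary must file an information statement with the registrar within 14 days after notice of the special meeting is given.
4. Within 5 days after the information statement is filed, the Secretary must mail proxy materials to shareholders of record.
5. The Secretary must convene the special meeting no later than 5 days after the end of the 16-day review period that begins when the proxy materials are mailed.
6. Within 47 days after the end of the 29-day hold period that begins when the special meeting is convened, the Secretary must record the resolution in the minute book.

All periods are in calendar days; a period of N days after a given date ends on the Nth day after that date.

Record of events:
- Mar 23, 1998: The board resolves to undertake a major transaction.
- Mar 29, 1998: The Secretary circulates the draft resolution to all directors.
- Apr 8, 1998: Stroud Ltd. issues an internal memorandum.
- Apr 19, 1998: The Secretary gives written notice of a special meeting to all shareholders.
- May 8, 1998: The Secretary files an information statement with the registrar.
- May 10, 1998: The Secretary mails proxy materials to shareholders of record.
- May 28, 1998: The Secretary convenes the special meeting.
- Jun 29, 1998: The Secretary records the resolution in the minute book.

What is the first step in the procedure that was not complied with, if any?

Step 1 — counting 22 days from Mar 23, 1998 (when the board resolution is passed) gives a deadline of Apr 14, 1998; completed Mar 29, 1998, before the deadline.
Step 2 — counting 30 days from Apr 18, 1998 (end of the 20-day response period, which began when the draft resolution is circulated on Mar 29, 1998) gives a deadline of May 18, 1998; completed Apr 19, 1998, before the deadline.
Step 3 — counting 14 days from Apr 19, 1998 (when notice of the special meeting is given) gives a deadline of May 3, 1998; not done until May 8, 1998, 5 days after the deadline.
No need to go further; step 3 was not satisfied.

Step 3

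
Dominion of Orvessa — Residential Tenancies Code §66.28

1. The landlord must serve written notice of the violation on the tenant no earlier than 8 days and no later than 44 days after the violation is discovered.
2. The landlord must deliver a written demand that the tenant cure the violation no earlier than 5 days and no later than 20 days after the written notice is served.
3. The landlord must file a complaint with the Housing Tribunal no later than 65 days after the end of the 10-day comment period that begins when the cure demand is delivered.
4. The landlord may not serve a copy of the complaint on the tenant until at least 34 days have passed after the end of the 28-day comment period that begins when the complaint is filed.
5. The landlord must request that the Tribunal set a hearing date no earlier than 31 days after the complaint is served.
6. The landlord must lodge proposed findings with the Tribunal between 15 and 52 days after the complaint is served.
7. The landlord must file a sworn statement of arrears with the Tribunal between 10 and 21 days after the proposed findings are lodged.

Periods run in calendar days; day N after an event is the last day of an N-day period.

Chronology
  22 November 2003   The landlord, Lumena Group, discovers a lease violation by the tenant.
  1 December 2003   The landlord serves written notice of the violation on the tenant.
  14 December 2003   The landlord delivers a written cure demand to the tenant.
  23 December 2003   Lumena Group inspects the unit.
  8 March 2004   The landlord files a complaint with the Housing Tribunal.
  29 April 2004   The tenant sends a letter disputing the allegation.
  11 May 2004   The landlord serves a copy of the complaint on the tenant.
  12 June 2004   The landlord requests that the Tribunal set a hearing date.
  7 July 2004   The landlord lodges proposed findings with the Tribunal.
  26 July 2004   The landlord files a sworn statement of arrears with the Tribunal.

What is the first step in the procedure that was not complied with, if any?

Step 1 — 8 and 44 days from 22 November 2003 (when the violation is discovered) are 30 November 2003 and 5 January 2004 respectively; done 1 December 2003, which is between those dates.
Step 2 — 5 and 20 days from 1 December 2003 (when the written notice is served) are 6 December 2003 and 21 December 2003 respectively; done 14 December 2003, which is between those dates.
Step 3 — counting 65 days from 24 December 2003 (end of the 10-day comment period, which began when the cure demand is delivered on 14 December 2003) gives a deadline of 27 February 2004; 8 March 2004 misses that deadline by 10 days.
The analysis stops there.

Step 3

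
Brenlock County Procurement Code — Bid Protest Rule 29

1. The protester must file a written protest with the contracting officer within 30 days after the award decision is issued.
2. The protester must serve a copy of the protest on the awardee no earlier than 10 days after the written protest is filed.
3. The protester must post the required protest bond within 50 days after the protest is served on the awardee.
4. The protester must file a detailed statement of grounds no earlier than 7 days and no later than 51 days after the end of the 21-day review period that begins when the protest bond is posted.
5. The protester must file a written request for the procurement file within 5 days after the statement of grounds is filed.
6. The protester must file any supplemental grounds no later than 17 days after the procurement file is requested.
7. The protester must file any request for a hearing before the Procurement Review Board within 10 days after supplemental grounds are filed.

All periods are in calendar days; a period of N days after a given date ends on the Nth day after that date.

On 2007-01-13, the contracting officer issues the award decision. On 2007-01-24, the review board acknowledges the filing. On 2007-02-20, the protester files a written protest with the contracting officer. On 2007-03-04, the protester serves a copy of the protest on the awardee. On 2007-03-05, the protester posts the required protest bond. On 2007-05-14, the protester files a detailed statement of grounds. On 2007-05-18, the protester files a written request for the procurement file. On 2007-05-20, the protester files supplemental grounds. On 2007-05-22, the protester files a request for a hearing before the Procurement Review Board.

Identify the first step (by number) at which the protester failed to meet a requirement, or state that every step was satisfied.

Step 1: 30 days after 2007-01-13 (when the award decision is issued) is 2007-02-12; not done until 2007-02-20, 8 days after the deadline.

Step 1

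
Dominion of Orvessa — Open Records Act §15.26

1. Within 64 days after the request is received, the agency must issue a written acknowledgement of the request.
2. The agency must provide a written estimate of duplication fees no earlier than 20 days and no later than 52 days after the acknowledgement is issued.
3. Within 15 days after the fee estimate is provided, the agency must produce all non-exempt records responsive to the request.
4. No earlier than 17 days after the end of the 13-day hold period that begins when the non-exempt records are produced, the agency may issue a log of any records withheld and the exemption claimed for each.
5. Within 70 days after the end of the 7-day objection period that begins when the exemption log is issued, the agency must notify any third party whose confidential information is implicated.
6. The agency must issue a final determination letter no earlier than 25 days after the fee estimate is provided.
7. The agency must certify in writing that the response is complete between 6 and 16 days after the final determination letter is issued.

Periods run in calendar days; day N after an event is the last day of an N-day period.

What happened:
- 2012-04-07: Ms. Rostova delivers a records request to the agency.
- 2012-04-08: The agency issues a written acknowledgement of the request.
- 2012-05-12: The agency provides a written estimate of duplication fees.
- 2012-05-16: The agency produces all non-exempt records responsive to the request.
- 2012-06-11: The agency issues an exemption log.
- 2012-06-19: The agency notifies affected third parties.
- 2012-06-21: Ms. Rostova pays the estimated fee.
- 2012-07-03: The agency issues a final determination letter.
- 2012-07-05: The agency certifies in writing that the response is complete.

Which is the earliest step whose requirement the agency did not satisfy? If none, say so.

Step 1: 64 days after 2012-04-07 (when the request is received) is 2012-06-10; 2012-04-08 is within that limit.
Step 2: the window is 20–52 days after 2012-04-08 (when the acknowledgement is issued), so 2012-04-28 through 2012-05-30; done 2012-05-12, which is between those dates.
Step 3: 15 days after 2012-05-12 (when the fee estimate is provided) is 2012-05-27; done 2012-05-16 — timely.
Step 4: the earliest permitted date is 17 days after 2012-05-29 (end of the 13-day hold period, which began when the non-exempt records are produced on 2012-05-16), i.e. 2012-06-15; done 2012-06-11 — 4 days too early.
No need to go further; step 4 was not satisfied.

Step 4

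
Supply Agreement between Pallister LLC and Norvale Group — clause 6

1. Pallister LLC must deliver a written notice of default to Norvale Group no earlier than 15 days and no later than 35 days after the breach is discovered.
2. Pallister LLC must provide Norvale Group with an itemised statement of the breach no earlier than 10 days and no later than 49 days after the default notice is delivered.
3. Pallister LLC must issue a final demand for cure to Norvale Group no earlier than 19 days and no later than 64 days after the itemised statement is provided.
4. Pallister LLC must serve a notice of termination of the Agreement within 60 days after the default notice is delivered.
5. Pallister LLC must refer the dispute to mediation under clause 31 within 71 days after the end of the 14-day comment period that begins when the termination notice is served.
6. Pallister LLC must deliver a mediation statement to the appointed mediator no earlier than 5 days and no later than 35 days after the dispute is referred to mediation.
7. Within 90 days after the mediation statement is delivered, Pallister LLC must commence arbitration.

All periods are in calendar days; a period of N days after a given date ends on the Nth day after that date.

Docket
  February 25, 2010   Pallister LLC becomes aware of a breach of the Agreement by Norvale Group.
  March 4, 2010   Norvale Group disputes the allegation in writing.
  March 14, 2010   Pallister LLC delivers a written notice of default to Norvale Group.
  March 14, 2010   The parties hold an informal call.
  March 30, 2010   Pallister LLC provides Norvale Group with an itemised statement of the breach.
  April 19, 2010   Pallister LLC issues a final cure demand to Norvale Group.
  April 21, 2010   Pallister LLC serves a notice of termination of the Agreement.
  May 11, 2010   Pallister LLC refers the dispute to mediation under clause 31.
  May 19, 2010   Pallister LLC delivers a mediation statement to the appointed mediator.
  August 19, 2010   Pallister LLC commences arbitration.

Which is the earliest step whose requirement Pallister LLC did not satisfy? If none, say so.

Step 7

Step 1 — 15 and 35 days from February 25, 2010 (when the breach is discovered) are March 12, 2010 and April 1, 2010 respectively; March 14, 2010 falls inside that range.
Step 2 — 10 and 49 days from March 14, 2010 (when the default notice is delivered) are March 24, 2010 and May 2, 2010 respectively; March 30, 2010 falls inside that range.
Step 3 — 19 and 64 days from March 30, 2010 (when the itemised statement is provided) are April 18, 2010 and June 2, 2010 respectively; April 19, 2010 falls inside that range.
Step 4 — counting 60 days from March 14, 2010 (when the default notice is delivered) gives a deadline of May 13, 2010; completed April 21, 2010, before the deadline.
Step 5 — counting 71 days from May 5, 2010 (end of the 14-day comment period, which began when the termination notice is served on April 21, 2010) gives a deadline of July 15, 2010; completed May 11, 2010, before the deadline.
Step 6 — 5 and 35 days from May 11, 2010 (when the dispute is referred to mediation) are May 16, 2010 and June 15, 2010 respectively; May 19, 2010 falls inside that range.
Step 7 — counting 90 days from May 19, 2010 (when the mediation statement is delivered) gives a deadline of August 17, 2010; August 19, 2010 misses that deadline by 2 days.
Later steps need not be reached.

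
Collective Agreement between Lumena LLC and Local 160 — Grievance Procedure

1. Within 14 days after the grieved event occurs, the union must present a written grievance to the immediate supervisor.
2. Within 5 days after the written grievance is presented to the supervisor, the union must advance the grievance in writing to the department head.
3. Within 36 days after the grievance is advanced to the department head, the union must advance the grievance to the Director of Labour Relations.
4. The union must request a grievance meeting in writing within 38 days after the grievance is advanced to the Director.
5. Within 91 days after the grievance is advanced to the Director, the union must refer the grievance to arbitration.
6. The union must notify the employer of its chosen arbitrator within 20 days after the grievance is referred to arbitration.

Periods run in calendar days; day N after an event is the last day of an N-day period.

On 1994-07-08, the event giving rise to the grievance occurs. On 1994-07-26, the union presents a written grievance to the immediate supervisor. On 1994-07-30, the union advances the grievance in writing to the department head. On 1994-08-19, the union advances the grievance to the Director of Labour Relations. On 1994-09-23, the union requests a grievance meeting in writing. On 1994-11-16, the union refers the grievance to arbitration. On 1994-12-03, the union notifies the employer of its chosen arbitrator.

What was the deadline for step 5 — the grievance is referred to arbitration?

Step 5 runs from 1994-08-19, when the grievance is advanced to the Director. 91 days after 1994-08-19 is 1994-11-18.

1994-11-18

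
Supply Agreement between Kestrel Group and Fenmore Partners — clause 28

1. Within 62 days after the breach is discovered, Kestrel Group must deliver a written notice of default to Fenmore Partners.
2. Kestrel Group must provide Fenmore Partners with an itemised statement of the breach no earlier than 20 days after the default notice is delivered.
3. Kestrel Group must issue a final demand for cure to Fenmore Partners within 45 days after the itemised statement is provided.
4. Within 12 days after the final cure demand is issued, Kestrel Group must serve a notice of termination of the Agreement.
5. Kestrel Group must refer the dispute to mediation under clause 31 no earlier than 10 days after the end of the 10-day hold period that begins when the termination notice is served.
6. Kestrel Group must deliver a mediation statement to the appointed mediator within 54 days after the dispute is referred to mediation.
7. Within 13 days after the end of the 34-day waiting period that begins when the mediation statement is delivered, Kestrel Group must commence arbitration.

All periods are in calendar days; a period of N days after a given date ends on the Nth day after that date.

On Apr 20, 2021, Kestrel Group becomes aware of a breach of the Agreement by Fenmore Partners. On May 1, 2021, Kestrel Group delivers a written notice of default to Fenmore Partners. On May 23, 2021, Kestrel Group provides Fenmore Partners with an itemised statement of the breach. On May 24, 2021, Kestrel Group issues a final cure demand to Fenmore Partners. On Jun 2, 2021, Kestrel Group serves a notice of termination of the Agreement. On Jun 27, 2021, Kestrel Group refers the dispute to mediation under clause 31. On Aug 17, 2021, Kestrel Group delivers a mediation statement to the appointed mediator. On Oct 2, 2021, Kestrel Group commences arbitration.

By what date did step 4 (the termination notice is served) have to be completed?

Step 4 runs from May 24, 2021, when the final cure demand is issued. 12 days after May 24, 2021 is Jun 5, 2021.

Jun 5, 2021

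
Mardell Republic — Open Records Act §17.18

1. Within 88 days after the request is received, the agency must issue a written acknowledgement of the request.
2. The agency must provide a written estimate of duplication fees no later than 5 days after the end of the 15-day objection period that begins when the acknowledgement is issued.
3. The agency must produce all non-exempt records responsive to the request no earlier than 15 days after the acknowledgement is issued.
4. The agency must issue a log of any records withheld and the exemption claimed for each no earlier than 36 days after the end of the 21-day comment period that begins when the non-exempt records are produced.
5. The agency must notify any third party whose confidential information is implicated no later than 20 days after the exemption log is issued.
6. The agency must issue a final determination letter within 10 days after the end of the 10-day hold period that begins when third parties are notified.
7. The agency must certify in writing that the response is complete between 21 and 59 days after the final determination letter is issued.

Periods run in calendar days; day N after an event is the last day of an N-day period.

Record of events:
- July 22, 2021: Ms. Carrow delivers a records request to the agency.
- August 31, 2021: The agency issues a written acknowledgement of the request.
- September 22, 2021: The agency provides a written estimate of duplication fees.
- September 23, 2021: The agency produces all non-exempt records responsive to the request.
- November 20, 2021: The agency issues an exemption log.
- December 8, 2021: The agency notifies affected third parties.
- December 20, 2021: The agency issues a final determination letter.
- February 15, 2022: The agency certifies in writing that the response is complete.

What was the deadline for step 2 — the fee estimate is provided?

The acknowledgement is issued on August 31, 2021; the 15-day objection period therefore ends September 15, 2021, and step 2 runs from that date. 5 days after September 15, 2021 is September 20, 2021.

September 20, 2021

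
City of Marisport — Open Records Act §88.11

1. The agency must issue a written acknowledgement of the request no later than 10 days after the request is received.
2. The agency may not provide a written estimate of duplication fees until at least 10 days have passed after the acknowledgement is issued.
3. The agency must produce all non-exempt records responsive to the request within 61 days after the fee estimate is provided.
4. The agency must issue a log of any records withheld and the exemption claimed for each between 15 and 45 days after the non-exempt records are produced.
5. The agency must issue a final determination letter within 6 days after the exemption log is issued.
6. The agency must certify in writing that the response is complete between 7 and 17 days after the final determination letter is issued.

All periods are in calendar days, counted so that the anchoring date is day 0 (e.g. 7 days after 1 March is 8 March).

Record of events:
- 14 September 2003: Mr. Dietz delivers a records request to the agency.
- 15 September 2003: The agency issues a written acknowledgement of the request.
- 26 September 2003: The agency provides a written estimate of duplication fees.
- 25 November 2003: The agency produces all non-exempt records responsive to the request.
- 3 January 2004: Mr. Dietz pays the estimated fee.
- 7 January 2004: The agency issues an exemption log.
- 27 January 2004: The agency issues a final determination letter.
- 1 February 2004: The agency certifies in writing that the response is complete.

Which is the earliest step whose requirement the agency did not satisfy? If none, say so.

Step 1 — counting 10 days from 14 September 2003 (when the request is received) gives a deadline of 24 September 2003; 15 September 2003 is within that limit.
Step 2 — must wait 10 days from 15 September 2003 (when the acknowledgement is issued), so not before 25 September 2003; 26 September 2003 is on or after that date.
Step 3 — counting 61 days from 26 September 2003 (when the fee estimate is provided) gives a deadline of 26 November 2003; done 25 November 2003 — timely.
Step 4 — 15 and 45 days from 25 November 2003 (when the non-exempt records are produced) are 10 December 2003 and 9 January 2004 respectively; done 7 January 2004, which is between those dates.
Step 5 — counting 6 days from 7 January 2004 (when the exemption log is issued) gives a deadline of 13 January 2004; 27 January 2004 misses that deadline by 14 days.

Step 5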